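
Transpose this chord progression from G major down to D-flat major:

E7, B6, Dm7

G major down to D-flat major is an augmented fourth; each chord root moves by that interval while the quality stays the same.
E7: root E down an augmented fourth → Bb, giving Bb7.
B6: root B down an augmented fourth → F, giving F6.
Dm7: root D down an augmented fourth → Ab, giving Abm7.

Bb7 F6 Abm7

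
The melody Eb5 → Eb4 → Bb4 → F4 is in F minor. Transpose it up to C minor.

F minor to C minor up is a perfect fifth, so every note moves up by that interval.
Eb5 gives Bb5
Eb4 gives Bb4
Bb4 gives F5
F4 gives C5

Bb5 Bb4 F5 C5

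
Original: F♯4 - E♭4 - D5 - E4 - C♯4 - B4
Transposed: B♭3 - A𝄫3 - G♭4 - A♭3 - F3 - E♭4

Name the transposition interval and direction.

From F#4 to Bb3 is 5 letter names — a fifth of some quality.
Bb3 to F#4 is 8 semitones, which makes it an augmented fifth; the second version is lower, so the direction is down.
Checking another pair — B4 → Eb4 — gives the same interval.

down an augmented fifth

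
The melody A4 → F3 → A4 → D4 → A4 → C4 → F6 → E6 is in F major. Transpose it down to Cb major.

Eb4 Cb3 Eb4 Ab3 Eb4 Gb3 Cb6 Bb5

F major to Cb major down is an augmented fourth, so every note moves down by that interval.
A4 gives Eb4
F3 gives Cb3
A4 gives Eb4
D4 gives Ab3
A4 gives Eb4
C4 gives Gb3
F6 gives Cb6
E6 gives Bb5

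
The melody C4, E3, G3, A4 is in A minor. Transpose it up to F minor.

Ab4 C4 Eb4 F5

From A up to F is a minor sixth; apply that to each pitch.
C4 -> Ab4
E3 -> C4
G3 -> Eb4
A4 -> F5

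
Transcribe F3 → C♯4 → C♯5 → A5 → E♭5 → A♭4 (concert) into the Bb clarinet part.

G3 D#4 D#5 B5 F5 Bb4

Written C4 sounds as Bb3 on the Bb clarinet, so concert pitches are written a major second up.
F3 -> G3
C#4 -> D#4
C#5 -> D#5
A5 -> B5
Eb5 -> F5
Ab4 -> Bb4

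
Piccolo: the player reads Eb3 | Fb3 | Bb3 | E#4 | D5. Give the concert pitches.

Eb4 Fb4 Bb4 E#5 D6

The piccolo sounds a perfect octave above written, so transpose each written note up a perfect octave.
Eb3 gives Eb4
Fb3 gives Fb4
Bb3 gives Bb4
E#4 gives E#5
D5 gives D6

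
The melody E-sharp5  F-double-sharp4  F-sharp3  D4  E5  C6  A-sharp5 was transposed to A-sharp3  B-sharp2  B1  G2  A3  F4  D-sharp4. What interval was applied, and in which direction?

Take the first pair: E#5 → A#3. E to A spans 12 letter names, so the interval is some kind of twelfth.
A#3 to E#5 is 19 semitones, which makes it a perfect twelfth; the second version is lower, so the direction is down.
Checking another pair — A#5 → D#4 — gives the same interval.

down a perfect twelfth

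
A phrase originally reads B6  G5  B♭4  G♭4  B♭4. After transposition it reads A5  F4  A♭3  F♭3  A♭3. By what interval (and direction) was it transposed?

From B6 to A5 is 9 letter names — a ninth of some quality.
A5 to B6 is 14 semitones, which makes it a major ninth; the second version is lower, so the direction is down.
Checking another pair — Bb4 → Ab3 — gives the same interval.

down a major ninth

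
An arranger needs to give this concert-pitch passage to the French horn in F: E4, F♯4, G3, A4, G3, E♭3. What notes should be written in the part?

B4 C#5 D4 E5 D4 Bb3

The French horn in F sounds a perfect fifth below written, so the written part must be a perfect fifth above concert — transpose each note up.
E4 gives B4
F#4 gives C#5
G3 gives D4
A4 gives E5
G3 gives D4
Eb3 gives Bb3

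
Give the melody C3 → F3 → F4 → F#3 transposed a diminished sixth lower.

E#2 A#2 A#3 A##2

C3 -> E#2
F3 -> A#2
F4 -> A#3
F#3 -> A##2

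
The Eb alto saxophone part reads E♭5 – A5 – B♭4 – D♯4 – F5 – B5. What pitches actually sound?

Gb4 C5 Db4 F#3 Ab4 D5

The Eb alto saxophone sounds a major sixth below written, so transpose each written note down a major sixth.
Eb5 gives Gb4
A5 gives C5
Bb4 gives Db4
D#4 gives F#3
F5 gives Ab4
B5 gives D5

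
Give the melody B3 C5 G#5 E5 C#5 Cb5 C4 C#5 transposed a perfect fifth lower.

E3 F4 C#5 A4 F#4 Fb4 F3 F#4

B3 to E3
C5 to F4
G#5 to C#5
E5 to A4
C#5 to F#4
Cb5 to Fb4
C4 to F3
C#5 to F#4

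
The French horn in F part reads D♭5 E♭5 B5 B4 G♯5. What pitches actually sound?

The French horn in F sounds a perfect fifth below written, so transpose each written note down a perfect fifth.
Db5 -> Gb4
Eb5 -> Ab4
B5 -> E5
B4 -> E4
G#5 -> C#5

Gb4 Ab4 E5 E4 C#5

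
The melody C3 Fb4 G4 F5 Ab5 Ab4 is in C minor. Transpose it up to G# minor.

G#3 C5 D#5 C#6 E6 E5

From C up to G# is an augmented fifth; apply that to each pitch.
C3 → G#3
Fb4 → C5
G4 → D#5
F5 → C#6
Ab5 → E6
Ab4 → E5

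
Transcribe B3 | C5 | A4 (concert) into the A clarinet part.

The A clarinet sounds a minor third below written, so the written part must be a minor third above concert — transpose each note up.
B3 -> D4
C5 -> Eb5
A4 -> C5

D4 Eb5 C5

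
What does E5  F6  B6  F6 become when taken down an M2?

E5: a second down reaches D, and 2 semitones makes it D5.
F6 down a major second is Eb6.
A major second down from B6 gives A6.
F6 down a major second is Eb6.

D5 Eb6 A6 Eb6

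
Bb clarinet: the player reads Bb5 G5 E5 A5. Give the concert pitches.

Ab5 F5 D5 G5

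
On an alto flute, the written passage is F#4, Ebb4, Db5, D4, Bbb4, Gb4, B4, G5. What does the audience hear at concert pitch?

C#4 Bbb3 Ab4 A3 Fb4 Db4 F#4 D5

The alto flute sounds a perfect fourth below written, so transpose each written note down a perfect fourth.
F#4 → C#4
Ebb4 → Bbb3
Db5 → Ab4
D4 → A3
Bbb4 → Fb4
Gb4 → Db4
B4 → F#4
G5 → D5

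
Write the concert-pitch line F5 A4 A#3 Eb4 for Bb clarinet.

G5 B4 B#3 F4

Written C4 sounds as Bb3 on the Bb clarinet, so concert pitches are written a major second up.
F5 to G5
A4 to B4
A#3 to B#3
Eb4 to F4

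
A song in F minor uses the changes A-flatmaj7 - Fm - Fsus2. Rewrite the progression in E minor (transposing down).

F minor down to E minor is a minor second; each chord root moves by that interval while the quality stays the same.
A-flatmaj7: root A-flat down a minor second → G, giving Gmaj7.
Fm: root F down a minor second → E, giving Em.
Fsus2: root F down a minor second → E, giving Esus2.

Gmaj7 Em Esus2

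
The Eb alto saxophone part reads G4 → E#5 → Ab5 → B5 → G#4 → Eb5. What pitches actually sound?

Bb3 G#4 Cb5 D5 B3 Gb4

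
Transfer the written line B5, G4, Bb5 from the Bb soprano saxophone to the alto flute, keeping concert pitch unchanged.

First find concert pitch: the Bb soprano saxophone sounds a major second below written, so B5 G4 Bb5 sounds A5 F4 Ab5.
Then write for alto flute: it sounds a perfect fourth below written, so the part must be a perfect fourth above concert.
A5 → D6
F4 → Bb4
Ab5 → Db6

D6 Bb4 Db6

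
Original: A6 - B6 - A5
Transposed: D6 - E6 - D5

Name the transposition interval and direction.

down a perfect fifth

Take the first pair: A6 → D6. A to D spans 5 letter names, so the interval is some kind of fifth.
D6 to A6 is 7 semitones, which makes it a perfect fifth; the second version is lower, so the direction is down.
Checking another pair — A5 → D5 — gives the same interval.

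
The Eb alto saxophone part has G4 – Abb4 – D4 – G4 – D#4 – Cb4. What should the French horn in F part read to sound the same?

F4 Gbb4 C4 F4 C#4 Bbb3

First find concert pitch: the Eb alto saxophone sounds a major sixth below written, so G4 Abb4 D4 G4 D#4 Cb4 sounds Bb3 Cbb4 F3 Bb3 F#3 Ebb3.
Then write for French horn in F: it sounds a perfect fifth below written, so the part must be a perfect fifth above concert.
Bb3 → F4
Cbb4 → Gbb4
F3 → C4
Bb3 → F4
F#3 → C#4
Ebb3 → Bbb3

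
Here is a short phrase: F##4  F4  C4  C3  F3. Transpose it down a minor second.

E##4 E4 B3 B2 E3

F##4: a second down reaches E, and 1 semitone makes it E##4.
A minor second down from F4 gives E4.
C4: a second down reaches B, and 1 semitone makes it B3.
C3 down a minor second is B2.
F3: a second down reaches E, and 1 semitone makes it E3.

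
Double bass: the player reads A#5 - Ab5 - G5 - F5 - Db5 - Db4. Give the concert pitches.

A#4 Ab4 G4 F4 Db4 Db3

Written C4 on the double bass sounds as C3, a perfect octave lower; apply that shift to every note.
A#5 to A#4
Ab5 to Ab4
G5 to G4
F5 to F4
Db5 to Db4
Db4 to Db3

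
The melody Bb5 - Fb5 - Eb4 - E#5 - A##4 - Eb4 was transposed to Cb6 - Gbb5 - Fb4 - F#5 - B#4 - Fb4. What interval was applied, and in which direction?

From Bb5 to Cb6 is 2 letter names — a second of some quality.
Bb5 to Cb6 is 1 semitone, which makes it a minor second; the second version is higher, so the direction is up.
Checking another pair — Eb4 → Fb4 — gives the same interval.

up a minor second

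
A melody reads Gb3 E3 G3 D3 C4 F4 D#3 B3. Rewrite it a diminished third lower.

E3 C##3 E#3 B#2 A#3 D#4 B##2 G##3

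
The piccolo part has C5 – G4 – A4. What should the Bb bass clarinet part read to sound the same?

First find concert pitch: the piccolo sounds a perfect octave above written, so C5 G4 A4 sounds C6 G5 A5.
Then write for Bb bass clarinet: it sounds a major ninth below written, so the part must be a major ninth above concert.
C6 → D7
G5 → A6
A5 → B6

D7 A6 B6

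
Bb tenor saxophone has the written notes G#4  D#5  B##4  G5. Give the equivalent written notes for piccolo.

First find concert pitch: the Bb tenor saxophone sounds a major ninth below written, so G#4 D#5 B##4 G5 sounds F#3 C#4 A##3 F4.
Then write for piccolo: it sounds a perfect octave above written, so the part must be a perfect octave below concert.
F#3 → F#2
C#4 → C#3
A##3 → A##2
F4 → F3

F#2 C#3 A##2 F3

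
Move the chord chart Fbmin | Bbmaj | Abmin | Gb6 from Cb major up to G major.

Cmin F#maj Emin D6

Cb major up to G major is an augmented fifth; each chord root moves by that interval while the quality stays the same.
Fbmin: root Fb up an augmented fifth → C, giving Cmin.
Bbmaj: root Bb up an augmented fifth → F#, giving F#maj.
Abmin: root Ab up an augmented fifth → E, giving Emin.
Gb6: root Gb up an augmented fifth → D, giving D6.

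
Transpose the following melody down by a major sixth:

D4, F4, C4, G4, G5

D4: a sixth down reaches F, and 9 semitones makes it F3.
F4: a sixth down reaches A, and 9 semitones makes it Ab3.
A major sixth down from C4 gives Eb3.
A major sixth down from G4 gives Bb3.
A major sixth down from G5 gives Bb4.

F3 Ab3 Eb3 Bb3 Bb4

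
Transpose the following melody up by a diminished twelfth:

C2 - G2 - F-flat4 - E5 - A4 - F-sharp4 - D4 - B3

Gb3 Db4 Cbb6 Bb6 Eb6 C6 Ab5 F5

C2 becomes Gb3
G2 becomes Db4
Fb4 becomes Cbb6
E5 becomes Bb6
A4 becomes Eb6
F#4 becomes C6
D4 becomes Ab5
B3 becomes F5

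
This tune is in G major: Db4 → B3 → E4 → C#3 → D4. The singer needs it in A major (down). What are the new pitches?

G major to A major down is a minor seventh, so every note moves down by that interval.
Db4 -> Eb3
B3 -> C#3
E4 -> F#3
C#3 -> D#2
D4 -> E3

Eb3 C#3 F#3 D#2 E3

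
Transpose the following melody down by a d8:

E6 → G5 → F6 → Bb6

E#5 G#4 F#5 B5

E6 gives E#5
G5 gives G#4
F6 gives F#5
Bb6 gives B5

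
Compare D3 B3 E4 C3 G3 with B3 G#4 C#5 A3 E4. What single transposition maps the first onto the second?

up a major sixth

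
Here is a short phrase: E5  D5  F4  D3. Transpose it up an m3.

G5 F5 Ab4 F3

E5 becomes G5
D5 becomes F5
F4 becomes Ab4
D3 becomes F3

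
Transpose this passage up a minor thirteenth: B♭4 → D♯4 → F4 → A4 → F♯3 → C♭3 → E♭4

A minor thirteenth up from Bb4 gives Gb6.
D#4: a thirteenth up reaches B, and 20 semitones makes it B5.
F4: a thirteenth up reaches D, and 20 semitones makes it Db6.
A minor thirteenth up from A4 gives F6.
F#3 up a minor thirteenth is D5.
Cb3 up a minor thirteenth is Abb4.
A minor thirteenth up from Eb4 gives Cb6.

Gb6 B5 Db6 F6 D5 Abb4 Cb6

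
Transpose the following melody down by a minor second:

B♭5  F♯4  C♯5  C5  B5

A5 E#4 B#4 B4 A#5

Bb5 -> A5
F#4 -> E#4
C#5 -> B#4
C5 -> B4
B5 -> A#5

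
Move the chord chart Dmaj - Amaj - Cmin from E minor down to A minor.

Gmaj Dmaj Fmin

E minor down to A minor is a perfect fifth; each chord root moves by that interval while the quality stays the same.
Dmaj: root D down a perfect fifth → G, giving Gmaj.
Amaj: root A down a perfect fifth → D, giving Dmaj.
Cmin: root C down a perfect fifth → F, giving Fmin.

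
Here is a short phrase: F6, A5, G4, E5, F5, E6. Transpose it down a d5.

B5 D#5 C#4 A#4 B4 A#5

F6: a fifth down reaches B, and 6 semitones makes it B5.
A5: a fifth down reaches D, and 6 semitones makes it D#5.
A diminished fifth down from G4 gives C#4.
A diminished fifth down from E5 gives A#4.
F5: a fifth down reaches B, and 6 semitones makes it B4.
E6: a fifth down reaches A, and 6 semitones makes it A#5.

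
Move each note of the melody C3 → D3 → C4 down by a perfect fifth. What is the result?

F2 G2 F3

C3: a fifth down reaches F, and 7 semitones makes it F2.
A perfect fifth down from D3 gives G2.
C4 down a perfect fifth is F3.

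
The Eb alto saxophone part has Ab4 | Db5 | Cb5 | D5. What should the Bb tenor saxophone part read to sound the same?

Db5 Gb5 Fb5 G5

First find concert pitch: the Eb alto saxophone sounds a major sixth below written, so Ab4 Db5 Cb5 D5 sounds Cb4 Fb4 Ebb4 F4.
Then write for Bb tenor saxophone: it sounds a major ninth below written, so the part must be a major ninth above concert.
Cb4 → Db5
Fb4 → Gb5
Ebb4 → Fb5
F4 → G5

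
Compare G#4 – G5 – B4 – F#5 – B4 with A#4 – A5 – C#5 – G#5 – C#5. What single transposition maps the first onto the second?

up a major second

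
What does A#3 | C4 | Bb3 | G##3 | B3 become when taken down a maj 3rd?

A#3 -> F#3
C4 -> Ab3
Bb3 -> Gb3
G##3 -> E#3
B3 -> G3

F#3 Ab3 Gb3 E#3 G3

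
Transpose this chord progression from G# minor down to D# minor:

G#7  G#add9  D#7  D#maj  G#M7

G# minor down to D# minor is a perfect fourth; each chord root moves by that interval while the quality stays the same.
G#7: root G# down a perfect fourth → D#, giving D#7.
G#add9: root G# down a perfect fourth → D#, giving D#add9.
D#7: root D# down a perfect fourth → A#, giving A#7.
D#maj: root D# down a perfect fourth → A#, giving A#maj.
G#M7: root G# down a perfect fourth → D#, giving D#M7.

D#7 D#add9 A#7 A#maj D#M7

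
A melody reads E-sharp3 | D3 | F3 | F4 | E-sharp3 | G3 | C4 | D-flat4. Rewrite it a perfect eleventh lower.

E#3 -> B#1
D3 -> A1
F3 -> C2
F4 -> C3
E#3 -> B#1
G3 -> D2
C4 -> G2
Db4 -> Ab2

B#1 A1 C2 C3 B#1 D2 G2 Ab2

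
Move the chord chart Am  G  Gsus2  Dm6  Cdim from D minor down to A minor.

Em D Dsus2 Am6 Gdim

D minor down to A minor is a perfect fourth; each chord root moves by that interval while the quality stays the same.
Am: root A down a perfect fourth → E, giving Em.
G: root G down a perfect fourth → D, giving D.
Gsus2: root G down a perfect fourth → D, giving Dsus2.
Dm6: root D down a perfect fourth → A, giving Am6.
Cdim: root C down a perfect fourth → G, giving Gdim.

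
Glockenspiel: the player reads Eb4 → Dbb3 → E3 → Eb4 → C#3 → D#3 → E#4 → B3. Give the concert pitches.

The glockenspiel sounds a perfect fifteenth above written, so transpose each written note up a perfect fifteenth.
Eb4 -> Eb6
Dbb3 -> Dbb5
E3 -> E5
Eb4 -> Eb6
C#3 -> C#5
D#3 -> D#5
E#4 -> E#6
B3 -> B5

Eb6 Dbb5 E5 Eb6 C#5 D#5 E#6 B5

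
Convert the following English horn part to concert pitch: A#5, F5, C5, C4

D#5 Bb4 F4 F3

Written C4 on the English horn sounds as F3, a perfect fifth lower; apply that shift to every note.
A#5 → D#5
F5 → Bb4
C5 → F4
C4 → F3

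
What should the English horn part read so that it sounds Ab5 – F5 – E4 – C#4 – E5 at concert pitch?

Eb6 C6 B4 G#4 B5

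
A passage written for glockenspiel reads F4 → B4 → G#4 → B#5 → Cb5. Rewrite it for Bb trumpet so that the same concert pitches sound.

G6 C#7 A#6 C##8 Db7

First find concert pitch: the glockenspiel sounds a perfect fifteenth above written, so F4 B4 G#4 B#5 Cb5 sounds F6 B6 G#6 B#7 Cb7.
Then write for Bb trumpet: it sounds a major second below written, so the part must be a major second above concert.
F6 → G6
B6 → C#7
G#6 → A#6
B#7 → C##8
Cb7 → Db7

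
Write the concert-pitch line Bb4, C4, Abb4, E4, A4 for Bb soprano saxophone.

C5 D4 Bbb4 F#4 B4

The Bb soprano saxophone sounds a major second below written, so the written part must be a major second above concert — transpose each note up.
Bb4 gives C5
C4 gives D4
Abb4 gives Bbb4
E4 gives F#4
A4 gives B4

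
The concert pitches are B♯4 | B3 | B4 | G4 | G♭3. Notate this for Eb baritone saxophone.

The Eb baritone saxophone sounds a major thirteenth below written, so the written part must be a major thirteenth above concert — transpose each note up.
B#4 becomes G##6
B3 becomes G#5
B4 becomes G#6
G4 becomes E6
Gb3 becomes Eb5

G##6 G#5 G#6 E6 Eb5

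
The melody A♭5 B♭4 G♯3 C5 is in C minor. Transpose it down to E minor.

C5 D4 B#2 E4

C minor to E minor down is a minor sixth, so every note moves down by that interval.
Ab5 gives C5
Bb4 gives D4
G#3 gives B#2
C5 gives E4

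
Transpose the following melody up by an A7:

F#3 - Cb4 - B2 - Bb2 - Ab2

E##4 B4 A##3 A#3 G#3

F#3 becomes E##4
Cb4 becomes B4
B2 becomes A##3
Bb2 becomes A#3
Ab2 becomes G#3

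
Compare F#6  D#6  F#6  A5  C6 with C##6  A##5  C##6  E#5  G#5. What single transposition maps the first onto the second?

Take the first pair: F#6 → C##6. F to C spans 4 letter names, so the interval is some kind of fourth.
C##6 to F#6 is 4 semitones, which makes it a diminished fourth; the second version is lower, so the direction is down.
Checking another pair — C6 → G#5 — gives the same interval.

down a diminished fourth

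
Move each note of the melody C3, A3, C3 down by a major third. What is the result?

Ab2 F3 Ab2

C3 gives Ab2
A3 gives F3
C3 gives Ab2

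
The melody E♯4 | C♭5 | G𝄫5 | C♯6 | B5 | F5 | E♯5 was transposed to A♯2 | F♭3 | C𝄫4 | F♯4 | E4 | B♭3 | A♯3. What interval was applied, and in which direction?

down a perfect twelfth

Take the first pair: E#4 → A#2. E to A spans 12 letter names, so the interval is some kind of twelfth.
A#2 to E#4 is 19 semitones, which makes it a perfect twelfth; the second version is lower, so the direction is down.
Checking another pair — E#5 → A#3 — gives the same interval.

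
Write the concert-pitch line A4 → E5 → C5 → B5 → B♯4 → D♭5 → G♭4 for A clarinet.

C5 G5 Eb5 D6 D#5 Fb5 Bbb4

Written C4 sounds as A3 on the A clarinet, so concert pitches are written a minor third up.
A4 to C5
E5 to G5
C5 to Eb5
B5 to D6
B#4 to D#5
Db5 to Fb5
Gb4 to Bbb4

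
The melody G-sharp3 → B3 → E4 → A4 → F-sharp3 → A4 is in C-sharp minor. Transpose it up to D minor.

A3 C4 F4 Bb4 G3 Bb4

C-sharp minor to D minor up is a minor second, so every note moves up by that interval.
G#3 gives A3
B3 gives C4
E4 gives F4
A4 gives Bb4
F#3 gives G3
A4 gives Bb4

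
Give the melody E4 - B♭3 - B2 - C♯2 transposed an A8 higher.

E#5 B4 B#3 C##3

E4 gives E#5
Bb3 gives B4
B2 gives B#3
C#2 gives C##3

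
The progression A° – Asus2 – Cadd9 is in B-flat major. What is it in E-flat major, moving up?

B-flat major up to E-flat major is a perfect fourth; each chord root moves by that interval while the quality stays the same.
A°: root A up a perfect fourth → D, giving D°.
Asus2: root A up a perfect fourth → D, giving Dsus2.
Cadd9: root C up a perfect fourth → F, giving Fadd9.

D° Dsus2 Fadd9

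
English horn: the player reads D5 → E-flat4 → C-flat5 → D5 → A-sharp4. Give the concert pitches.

Written C4 on the English horn sounds as F3, a perfect fifth lower; apply that shift to every note.
D5 gives G4
Eb4 gives Ab3
Cb5 gives Fb4
D5 gives G4
A#4 gives D#4

G4 Ab3 Fb4 G4 D#4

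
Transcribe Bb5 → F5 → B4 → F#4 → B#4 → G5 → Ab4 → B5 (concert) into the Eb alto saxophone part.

Written C4 sounds as Eb3 on the Eb alto saxophone, so concert pitches are written a major sixth up.
Bb5 becomes G6
F5 becomes D6
B4 becomes G#5
F#4 becomes D#5
B#4 becomes G##5
G5 becomes E6
Ab4 becomes F5
B5 becomes G#6

G6 D6 G#5 D#5 G##5 E6 F5 G#6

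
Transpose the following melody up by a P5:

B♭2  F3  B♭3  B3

Bb2: a fifth up reaches F, and 7 semitones makes it F3.
F3 up a perfect fifth is C4.
Bb3 up a perfect fifth is F4.
B3: a fifth up reaches F, and 7 semitones makes it F#4.

F3 C4 F4 F#4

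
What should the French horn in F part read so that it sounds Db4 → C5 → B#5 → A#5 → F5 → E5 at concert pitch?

Ab4 G5 F##6 E#6 C6 B5

The French horn in F sounds a perfect fifth below written, so the written part must be a perfect fifth above concert — transpose each note up.
Db4 becomes Ab4
C5 becomes G5
B#5 becomes F##6
A#5 becomes E#6
F5 becomes C6
E5 becomes B5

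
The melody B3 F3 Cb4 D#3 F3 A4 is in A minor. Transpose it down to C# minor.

D#3 A2 Eb3 F##2 A2 C#4

From A down to C# is a minor sixth; apply that to each pitch.
B3 → D#3
F3 → A2
Cb4 → Eb3
D#3 → F##2
F3 → A2
A4 → C#4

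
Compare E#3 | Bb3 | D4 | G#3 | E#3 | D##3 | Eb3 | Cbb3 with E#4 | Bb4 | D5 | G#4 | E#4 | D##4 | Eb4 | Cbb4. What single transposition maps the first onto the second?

Take the first pair: E#3 → E#4. E to E spans 8 letter names, so the interval is some kind of octave.
E#3 to E#4 is 12 semitones, which makes it a perfect octave; the second version is higher, so the direction is up.
Checking another pair — Cbb3 → Cbb4 — gives the same interval.

up a perfect octave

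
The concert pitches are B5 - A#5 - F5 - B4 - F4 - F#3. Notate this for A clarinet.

The A clarinet sounds a minor third below written, so the written part must be a minor third above concert — transpose each note up.
B5 gives D6
A#5 gives C#6
F5 gives Ab5
B4 gives D5
F4 gives Ab4
F#3 gives A3

D6 C#6 Ab5 D5 Ab4 A3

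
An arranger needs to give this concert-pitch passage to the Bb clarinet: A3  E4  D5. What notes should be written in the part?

B3 F#4 E5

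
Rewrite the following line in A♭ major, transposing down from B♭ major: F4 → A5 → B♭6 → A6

Eb4 G5 Ab6 G6

B♭ major to A♭ major down is a major second, so every note moves down by that interval.
F4 -> Eb4
A5 -> G5
Bb6 -> Ab6
A6 -> G6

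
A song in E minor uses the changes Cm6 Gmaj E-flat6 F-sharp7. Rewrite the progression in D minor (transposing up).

E minor up to D minor is a minor seventh; each chord root moves by that interval while the quality stays the same.
Cm6: root C up a minor seventh → Bb, giving Bbm6.
Gmaj: root G up a minor seventh → F, giving Fmaj.
E-flat6: root E-flat up a minor seventh → Db, giving Db6.
F-sharp7: root F-sharp up a minor seventh → E, giving E7.

Bbm6 Fmaj Db6 E7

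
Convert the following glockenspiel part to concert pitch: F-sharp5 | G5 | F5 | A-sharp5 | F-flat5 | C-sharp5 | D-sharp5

F#7 G7 F7 A#7 Fb7 C#7 D#7

Written C4 on the glockenspiel sounds as C6, a perfect fifteenth higher; apply that shift to every note.
F#5 becomes F#7
G5 becomes G7
F5 becomes F7
A#5 becomes A#7
Fb5 becomes Fb7
C#5 becomes C#7
D#5 becomes D#7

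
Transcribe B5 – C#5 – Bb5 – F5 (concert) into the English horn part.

Written C4 sounds as F3 on the English horn, so concert pitches are written a perfect fifth up.
B5 gives F#6
C#5 gives G#5
Bb5 gives F6
F5 gives C6

F#6 G#5 F6 C6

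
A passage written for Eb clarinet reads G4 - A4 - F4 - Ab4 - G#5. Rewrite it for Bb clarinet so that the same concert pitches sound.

C5 D5 Bb4 Db5 C#6

First find concert pitch: the Eb clarinet sounds a minor third above written, so G4 A4 F4 Ab4 G#5 sounds Bb4 C5 Ab4 Cb5 B5.
Then write for Bb clarinet: it sounds a major second below written, so the part must be a major second above concert.
Bb4 → C5
C5 → D5
Ab4 → Bb4
Cb5 → Db5
B5 → C#6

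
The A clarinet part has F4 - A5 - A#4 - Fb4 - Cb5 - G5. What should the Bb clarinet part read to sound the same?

E4 G#5 G##4 Eb4 Bb4 F#5

First find concert pitch: the A clarinet sounds a minor third below written, so F4 A5 A#4 Fb4 Cb5 G5 sounds D4 F#5 F##4 Db4 Ab4 E5.
Then write for Bb clarinet: it sounds a major second below written, so the part must be a major second above concert.
D4 → E4
F#5 → G#5
F##4 → G##4
Db4 → Eb4
Ab4 → Bb4
E5 → F#5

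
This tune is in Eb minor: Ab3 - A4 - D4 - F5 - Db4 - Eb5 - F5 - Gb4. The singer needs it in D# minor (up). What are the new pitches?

From Eb up to D# is an augmented seventh; apply that to each pitch.
Ab3 to G#4
A4 to G##5
D4 to C##5
F5 to E#6
Db4 to C#5
Eb5 to D#6
F5 to E#6
Gb4 to F#5

G#4 G##5 C##5 E#6 C#5 D#6 E#6 F#5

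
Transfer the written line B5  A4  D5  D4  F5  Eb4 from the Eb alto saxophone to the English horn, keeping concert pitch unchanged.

First find concert pitch: the Eb alto saxophone sounds a major sixth below written, so B5 A4 D5 D4 F5 Eb4 sounds D5 C4 F4 F3 Ab4 Gb3.
Then write for English horn: it sounds a perfect fifth below written, so the part must be a perfect fifth above concert.
D5 → A5
C4 → G4
F4 → C5
F3 → C4
Ab4 → Eb5
Gb3 → Db4

A5 G4 C5 C4 Eb5 Db4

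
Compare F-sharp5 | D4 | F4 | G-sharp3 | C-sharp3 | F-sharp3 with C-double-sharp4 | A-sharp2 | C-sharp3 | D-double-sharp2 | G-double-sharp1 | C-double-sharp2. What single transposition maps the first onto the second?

down a diminished eleventh

From F#5 to C##4 is 11 letter names — an eleventh of some quality.
C##4 to F#5 is 16 semitones, which makes it a diminished eleventh; the second version is lower, so the direction is down.
Checking another pair — F#3 → C##2 — gives the same interval.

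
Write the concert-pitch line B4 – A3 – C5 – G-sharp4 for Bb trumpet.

C#5 B3 D5 A#4

The Bb trumpet sounds a major second below written, so the written part must be a major second above concert — transpose each note up.
B4 -> C#5
A3 -> B3
C5 -> D5
G#4 -> A#4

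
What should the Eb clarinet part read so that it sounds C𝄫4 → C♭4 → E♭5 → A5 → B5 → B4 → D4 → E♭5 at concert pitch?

Abb3 Ab3 C5 F#5 G#5 G#4 B3 C5

The Eb clarinet sounds a minor third above written, so the written part must be a minor third below concert — transpose each note down.
Cbb4 gives Abb3
Cb4 gives Ab3
Eb5 gives C5
A5 gives F#5
B5 gives G#5
B4 gives G#4
D4 gives B3
Eb5 gives C5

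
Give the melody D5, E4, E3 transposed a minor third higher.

F5 G4 G3

D5 gives F5
E4 gives G4
E3 gives G3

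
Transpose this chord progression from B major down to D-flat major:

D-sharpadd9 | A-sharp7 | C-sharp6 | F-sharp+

Fadd9 C7 Eb6 Ab+

B major down to D-flat major is an augmented sixth; each chord root moves by that interval while the quality stays the same.
D-sharpadd9: root D-sharp down an augmented sixth → F, giving Fadd9.
A-sharp7: root A-sharp down an augmented sixth → C, giving C7.
C-sharp6: root C-sharp down an augmented sixth → Eb, giving Eb6.
F-sharp+: root F-sharp down an augmented sixth → Ab, giving Ab+.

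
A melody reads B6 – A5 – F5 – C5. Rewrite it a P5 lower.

B6 down a perfect fifth is E6.
A perfect fifth down from A5 gives D5.
F5: a fifth down reaches B, and 7 semitones makes it Bb4.
C5 down a perfect fifth is F4.

E6 D5 Bb4 F4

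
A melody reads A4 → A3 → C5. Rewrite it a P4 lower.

E4 E3 G4

A4 becomes E4
A3 becomes E3
C5 becomes G4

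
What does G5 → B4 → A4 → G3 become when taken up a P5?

G5 to D6
B4 to F#5
A4 to E5
G3 to D4

D6 F#5 E5 D4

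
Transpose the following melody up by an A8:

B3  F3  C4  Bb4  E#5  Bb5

B3: an octave up reaches B, and 13 semitones makes it B#4.
F3: an octave up reaches F, and 13 semitones makes it F#4.
C4: an octave up reaches C, and 13 semitones makes it C#5.
Bb4: an octave up reaches B, and 13 semitones makes it B5.
E#5: an octave up reaches E, and 13 semitones makes it E##6.
Bb5: an octave up reaches B, and 13 semitones makes it B6.

B#4 F#4 C#5 B5 E##6 B6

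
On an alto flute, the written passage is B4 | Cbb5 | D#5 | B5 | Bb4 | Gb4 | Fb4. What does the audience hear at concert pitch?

F#4 Gbb4 A#4 F#5 F4 Db4 Cb4

The alto flute sounds a perfect fourth below written, so transpose each written note down a perfect fourth.
B4 gives F#4
Cbb5 gives Gbb4
D#5 gives A#4
B5 gives F#5
Bb4 gives F4
Gb4 gives Db4
Fb4 gives Cb4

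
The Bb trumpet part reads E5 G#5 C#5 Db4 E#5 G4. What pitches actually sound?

D5 F#5 B4 Cb4 D#5 F4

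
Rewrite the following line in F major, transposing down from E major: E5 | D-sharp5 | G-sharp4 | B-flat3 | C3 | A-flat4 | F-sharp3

F4 E4 A3 Cb3 Db2 Bbb3 G2

From E down to F is a major seventh; apply that to each pitch.
E5 → F4
D#5 → E4
G#4 → A3
Bb3 → Cb3
C3 → Db2
Ab4 → Bbb3
F#3 → G2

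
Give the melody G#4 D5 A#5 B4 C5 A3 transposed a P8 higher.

A perfect octave up from G#4 gives G#5.
A perfect octave up from D5 gives D6.
A#5: an octave up reaches A, and 12 semitones makes it A#6.
A perfect octave up from B4 gives B5.
A perfect octave up from C5 gives C6.
A3: an octave up reaches A, and 12 semitones makes it A4.

G#5 D6 A#6 B5 C6 A4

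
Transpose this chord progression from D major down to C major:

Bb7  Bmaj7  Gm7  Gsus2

Ab7 Amaj7 Fm7 Fsus2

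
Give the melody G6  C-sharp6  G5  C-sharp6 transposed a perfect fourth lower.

G6 to D6
C#6 to G#5
G5 to D5
C#6 to G#5

D6 G#5 D5 G#5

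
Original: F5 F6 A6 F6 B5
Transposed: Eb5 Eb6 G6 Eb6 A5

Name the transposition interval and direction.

Take the first pair: F5 → Eb5. F to E spans 2 letter names, so the interval is some kind of second.
Eb5 to F5 is 2 semitones, which makes it a major second; the second version is lower, so the direction is down.
Checking another pair — B5 → A5 — gives the same interval.

down a major second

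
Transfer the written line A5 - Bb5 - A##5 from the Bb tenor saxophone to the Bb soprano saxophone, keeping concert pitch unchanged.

First find concert pitch: the Bb tenor saxophone sounds a major ninth below written, so A5 Bb5 A##5 sounds G4 Ab4 G##4.
Then write for Bb soprano saxophone: it sounds a major second below written, so the part must be a major second above concert.
G4 → A4
Ab4 → Bb4
G##4 → A##4

A4 Bb4 A##4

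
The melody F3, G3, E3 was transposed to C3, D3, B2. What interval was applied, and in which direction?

down a perfect fourth

Take the first pair: F3 → C3. F to C spans 4 letter names, so the interval is some kind of fourth.
C3 to F3 is 5 semitones, which makes it a perfect fourth; the second version is lower, so the direction is down.
Checking another pair — E3 → B2 — gives the same interval.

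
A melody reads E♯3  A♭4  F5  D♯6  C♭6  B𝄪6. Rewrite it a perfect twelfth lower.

A#1 Db3 Bb3 G#4 Fb4 E##5

E#3 gives A#1
Ab4 gives Db3
F5 gives Bb3
D#6 gives G#4
Cb6 gives Fb4
B##6 gives E##5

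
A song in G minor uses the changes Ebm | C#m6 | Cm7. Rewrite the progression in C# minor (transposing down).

G minor down to C# minor is a diminished fifth; each chord root moves by that interval while the quality stays the same.
Ebm: root Eb down a diminished fifth → A, giving Am.
C#m6: root C# down a diminished fifth → F##, giving F##m6.
Cm7: root C down a diminished fifth → F#, giving F#m7.

Am F##m6 F#m7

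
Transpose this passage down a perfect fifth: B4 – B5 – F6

B4: a fifth down reaches E, and 7 semitones makes it E4.
B5: a fifth down reaches E, and 7 semitones makes it E5.
A perfect fifth down from F6 gives Bb5.

E4 E5 Bb5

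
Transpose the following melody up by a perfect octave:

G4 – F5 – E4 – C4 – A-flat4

G5 F6 E5 C5 Ab5

G4 gives G5
F5 gives F6
E4 gives E5
C4 gives C5
Ab4 gives Ab5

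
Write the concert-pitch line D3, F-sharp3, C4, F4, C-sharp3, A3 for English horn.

Written C4 sounds as F3 on the English horn, so concert pitches are written a perfect fifth up.
D3 to A3
F#3 to C#4
C4 to G4
F4 to C5
C#3 to G#3
A3 to E4

A3 C#4 G4 C5 G#3 E4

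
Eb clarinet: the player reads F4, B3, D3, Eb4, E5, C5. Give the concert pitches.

Ab4 D4 F3 Gb4 G5 Eb5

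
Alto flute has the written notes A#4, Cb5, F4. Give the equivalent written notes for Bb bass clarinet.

F##5 Ab5 D5

First find concert pitch: the alto flute sounds a perfect fourth below written, so A#4 Cb5 F4 sounds E#4 Gb4 C4.
Then write for Bb bass clarinet: it sounds a major ninth below written, so the part must be a major ninth above concert.
E#4 → F##5
Gb4 → Ab5
C4 → D5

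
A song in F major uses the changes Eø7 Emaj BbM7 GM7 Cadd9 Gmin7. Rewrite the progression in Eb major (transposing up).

Dø7 Dmaj AbM7 FM7 Bbadd9 Fmin7

F major up to Eb major is a minor seventh; each chord root moves by that interval while the quality stays the same.
Eø7: root E up a minor seventh → D, giving Dø7.
Emaj: root E up a minor seventh → D, giving Dmaj.
BbM7: root Bb up a minor seventh → Ab, giving AbM7.
GM7: root G up a minor seventh → F, giving FM7.
Cadd9: root C up a minor seventh → Bb, giving Bbadd9.
Gmin7: root G up a minor seventh → F, giving Fmin7.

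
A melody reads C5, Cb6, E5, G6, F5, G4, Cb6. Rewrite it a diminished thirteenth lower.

E#3 E4 G##3 B#4 A#3 B#2 E4

C5 gives E#3
Cb6 gives E4
E5 gives G##3
G6 gives B#4
F5 gives A#3
G4 gives B#2
Cb6 gives E4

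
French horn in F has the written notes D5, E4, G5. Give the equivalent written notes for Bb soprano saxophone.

A4 B3 D5

First find concert pitch: the French horn in F sounds a perfect fifth below written, so D5 E4 G5 sounds G4 A3 C5.
Then write for Bb soprano saxophone: it sounds a major second below written, so the part must be a major second above concert.
G4 → A4
A3 → B3
C5 → D5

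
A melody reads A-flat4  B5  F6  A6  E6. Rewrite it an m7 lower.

Bb3 C#5 G5 B5 F#5

Ab4 -> Bb3
B5 -> C#5
F6 -> G5
A6 -> B5
E6 -> F#5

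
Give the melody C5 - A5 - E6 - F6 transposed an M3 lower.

C5 down a major third is Ab4.
A5: a third down reaches F, and 4 semitones makes it F5.
A major third down from E6 gives C6.
F6: a third down reaches D, and 4 semitones makes it Db6.

Ab4 F5 C6 Db6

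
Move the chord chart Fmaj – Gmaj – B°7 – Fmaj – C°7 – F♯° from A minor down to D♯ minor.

A minor down to D♯ minor is a diminished fifth; each chord root moves by that interval while the quality stays the same.
Fmaj: root F down a diminished fifth → B, giving Bmaj.
Gmaj: root G down a diminished fifth → C#, giving C#maj.
B°7: root B down a diminished fifth → E#, giving E#°7.
Fmaj: root F down a diminished fifth → B, giving Bmaj.
C°7: root C down a diminished fifth → F#, giving F#°7.
F♯°: root F♯ down a diminished fifth → B#, giving B#°.

Bmaj C#maj E#°7 Bmaj F#°7 B#°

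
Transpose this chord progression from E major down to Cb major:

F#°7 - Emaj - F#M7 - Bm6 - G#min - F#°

Db°7 Cbmaj DbM7 Gbm6 Ebmin Db°

E major down to Cb major is an augmented third; each chord root moves by that interval while the quality stays the same.
F#°7: root F# down an augmented third → Db, giving Db°7.
Emaj: root E down an augmented third → Cb, giving Cbmaj.
F#M7: root F# down an augmented third → Db, giving DbM7.
Bm6: root B down an augmented third → Gb, giving Gbm6.
G#min: root G# down an augmented third → Eb, giving Ebmin.
F#°: root F# down an augmented third → Db, giving Db°.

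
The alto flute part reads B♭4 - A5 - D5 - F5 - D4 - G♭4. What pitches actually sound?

F4 E5 A4 C5 A3 Db4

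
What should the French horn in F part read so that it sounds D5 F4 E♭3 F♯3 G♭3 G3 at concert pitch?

The French horn in F sounds a perfect fifth below written, so the written part must be a perfect fifth above concert — transpose each note up.
D5 gives A5
F4 gives C5
Eb3 gives Bb3
F#3 gives C#4
Gb3 gives Db4
G3 gives D4

A5 C5 Bb3 C#4 Db4 D4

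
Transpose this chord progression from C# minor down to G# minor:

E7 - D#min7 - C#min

B7 A#min7 G#min

C# minor down to G# minor is a perfect fourth; each chord root moves by that interval while the quality stays the same.
E7: root E down a perfect fourth → B, giving B7.
D#min7: root D# down a perfect fourth → A#, giving A#min7.
C#min: root C# down a perfect fourth → G#, giving G#min.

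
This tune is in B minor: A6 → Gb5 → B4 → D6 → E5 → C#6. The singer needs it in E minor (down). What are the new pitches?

B minor to E minor down is a perfect fifth, so every note moves down by that interval.
A6 gives D6
Gb5 gives Cb5
B4 gives E4
D6 gives G5
E5 gives A4
C#6 gives F#5

D6 Cb5 E4 G5 A4 F#5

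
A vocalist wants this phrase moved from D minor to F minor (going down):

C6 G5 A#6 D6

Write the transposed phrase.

Eb5 Bb4 C#6 F5

D minor to F minor down is a major sixth, so every note moves down by that interval.
C6 -> Eb5
G5 -> Bb4
A#6 -> C#6
D6 -> F5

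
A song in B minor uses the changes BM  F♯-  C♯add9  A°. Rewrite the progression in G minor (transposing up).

B minor up to G minor is a minor sixth; each chord root moves by that interval while the quality stays the same.
BM: root B up a minor sixth → G, giving GM.
F♯-: root F♯ up a minor sixth → D, giving D-.
C♯add9: root C♯ up a minor sixth → A, giving Aadd9.
A°: root A up a minor sixth → F, giving F°.

GM D- Aadd9 F°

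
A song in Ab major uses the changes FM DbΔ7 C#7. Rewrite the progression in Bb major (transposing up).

GM EbΔ7 D#7

Ab major up to Bb major is a major second; each chord root moves by that interval while the quality stays the same.
FM: root F up a major second → G, giving GM.
DbΔ7: root Db up a major second → Eb, giving EbΔ7.
C#7: root C# up a major second → D#, giving D#7.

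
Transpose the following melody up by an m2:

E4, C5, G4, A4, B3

E4 up a minor second is F4.
C5: a second up reaches D, and 1 semitone makes it Db5.
G4 up a minor second is Ab4.
A minor second up from A4 gives Bb4.
A minor second up from B3 gives C4.

F4 Db5 Ab4 Bb4 C4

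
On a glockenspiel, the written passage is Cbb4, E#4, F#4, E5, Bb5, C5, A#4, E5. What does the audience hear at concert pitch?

Cbb6 E#6 F#6 E7 Bb7 C7 A#6 E7

The glockenspiel sounds a perfect fifteenth above written, so transpose each written note up a perfect fifteenth.
Cbb4 becomes Cbb6
E#4 becomes E#6
F#4 becomes F#6
E5 becomes E7
Bb5 becomes Bb7
C5 becomes C7
A#4 becomes A#6
E5 becomes E7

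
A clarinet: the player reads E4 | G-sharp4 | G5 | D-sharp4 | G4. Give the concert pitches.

The A clarinet sounds a minor third below written, so transpose each written note down a minor third.
E4 becomes C#4
G#4 becomes E#4
G5 becomes E5
D#4 becomes B#3
G4 becomes E4

C#4 E#4 E5 B#3 E4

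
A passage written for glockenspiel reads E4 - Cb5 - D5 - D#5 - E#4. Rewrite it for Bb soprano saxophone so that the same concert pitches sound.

First find concert pitch: the glockenspiel sounds a perfect fifteenth above written, so E4 Cb5 D5 D#5 E#4 sounds E6 Cb7 D7 D#7 E#6.
Then write for Bb soprano saxophone: it sounds a major second below written, so the part must be a major second above concert.
E6 → F#6
Cb7 → Db7
D7 → E7
D#7 → E#7
E#6 → F##6

F#6 Db7 E7 E#7 F##6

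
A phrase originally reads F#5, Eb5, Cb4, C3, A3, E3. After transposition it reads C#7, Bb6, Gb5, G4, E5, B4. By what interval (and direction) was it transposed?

up a perfect twelfth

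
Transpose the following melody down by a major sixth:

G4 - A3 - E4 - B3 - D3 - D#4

G4 down a major sixth is Bb3.
A3 down a major sixth is C3.
E4 down a major sixth is G3.
B3: a sixth down reaches D, and 9 semitones makes it D3.
A major sixth down from D3 gives F2.
D#4: a sixth down reaches F, and 9 semitones makes it F#3.

Bb3 C3 G3 D3 F2 F#3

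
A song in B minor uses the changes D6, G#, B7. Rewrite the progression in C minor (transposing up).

Eb6 A C7

B minor up to C minor is a minor second; each chord root moves by that interval while the quality stays the same.
D6: root D up a minor second → Eb, giving Eb6.
G#: root G# up a minor second → A, giving A.
B7: root B up a minor second → C, giving C7.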